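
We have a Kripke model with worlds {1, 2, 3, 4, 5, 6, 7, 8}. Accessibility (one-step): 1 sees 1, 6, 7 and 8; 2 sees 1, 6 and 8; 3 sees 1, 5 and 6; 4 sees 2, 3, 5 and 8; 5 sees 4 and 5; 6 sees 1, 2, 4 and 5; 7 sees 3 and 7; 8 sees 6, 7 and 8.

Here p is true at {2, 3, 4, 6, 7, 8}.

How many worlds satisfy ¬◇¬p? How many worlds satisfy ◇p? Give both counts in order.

2 and 8

For ¬◇¬p:
1: ◇¬p is T. ✗
2: ◇¬p is T. ✗
3: ◇¬p is T. ✗
4: ◇¬p is T. ✗
5: ◇¬p is T. ✗
6: ◇¬p is T. ✗
7: ◇¬p is F. ✓
8: ◇¬p is F. ✓
— 2 worlds.
For ◇p:
1: successors {1, 6, 7, 8}; p there: 1:F, 6:T, 7:T, 8:T. ✓
2: successors {1, 6, 8}; p there: 1:F, 6:T, 8:T. ✓
3: successors {1, 5, 6}; p there: 1:F, 5:F, 6:T. ✓
4: successors {2, 3, 5, 8}; p there: 2:T, 3:T, 5:F, 8:T. ✓
5: successors {4, 5}; p there: 4:T, 5:F. ✓
6: successors {1, 2, 4, 5}; p there: 1:F, 2:T, 4:T, 5:F. ✓
7: successors {3, 7}; p there: 3:T, 7:T. ✓
8: successors {6, 7, 8}; p there: 6:T, 7:T, 8:T. ✓
— 8 worlds.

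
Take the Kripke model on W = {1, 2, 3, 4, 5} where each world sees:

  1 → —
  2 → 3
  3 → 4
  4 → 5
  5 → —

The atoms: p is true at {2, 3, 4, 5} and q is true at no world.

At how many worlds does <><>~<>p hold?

1

1: no successors, so <><>~<>p fails. ✗
2: successors {3}; <>~<>p there: 3:F. ✗
3: successors {4}; <>~<>p there: 4:T. ✓
4: successors {5}; <>~<>p there: 5:F. ✗
5: no successors, so <><>~<>p fails. ✗
Satisfying worlds: {3}.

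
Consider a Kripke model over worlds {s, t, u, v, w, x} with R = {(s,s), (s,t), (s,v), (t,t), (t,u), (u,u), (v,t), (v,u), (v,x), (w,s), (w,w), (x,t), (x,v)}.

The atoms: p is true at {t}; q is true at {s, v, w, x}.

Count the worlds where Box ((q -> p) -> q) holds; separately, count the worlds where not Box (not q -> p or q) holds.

For Box ((q -> p) -> q):
s: successors {s, t, v}; (q -> p) -> q there: s:T, t:F, v:T. ✗
t: successors {t, u}; (q -> p) -> q there: t:F, u:F. ✗
u: successors {u}; (q -> p) -> q there: u:F. ✗
v: successors {t, u, x}; (q -> p) -> q there: t:F, u:F, x:T. ✗
w: successors {s, w}; (q -> p) -> q there: s:T, w:T. ✓
x: successors {t, v}; (q -> p) -> q there: t:F, v:T. ✗
— 1 world.
For not Box (not q -> p or q):
s: Box (not q -> p or q) is T. ✗
t: Box (not q -> p or q) is F. ✓
u: Box (not q -> p or q) is F. ✓
v: Box (not q -> p or q) is F. ✓
w: Box (not q -> p or q) is T. ✗
x: Box (not q -> p or q) is T. ✗
— 3 worlds.

1 and 3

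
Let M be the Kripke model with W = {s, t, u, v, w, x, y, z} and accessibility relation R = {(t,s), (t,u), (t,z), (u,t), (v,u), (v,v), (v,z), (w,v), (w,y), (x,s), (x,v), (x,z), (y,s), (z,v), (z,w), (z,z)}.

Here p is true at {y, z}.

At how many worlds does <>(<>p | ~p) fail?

s: no successors, so <>(<>p | ~p) fails. ✗
t: successors {s, u, z}; <>p | ~p there: s:T, u:T, z:T. ✓
u: successors {t}; <>p | ~p there: t:T. ✓
v: successors {u, v, z}; <>p | ~p there: u:T, v:T, z:T. ✓
w: successors {v, y}; <>p | ~p there: v:T, y:F. ✓
x: successors {s, v, z}; <>p | ~p there: s:T, v:T, z:T. ✓
y: successors {s}; <>p | ~p there: s:T. ✓
z: successors {v, w, z}; <>p | ~p there: v:T, w:T, z:T. ✓
Satisfying worlds: {t, u, v, w, x, y, z}.
So <>(<>p | ~p) fails at the other 1 world.

1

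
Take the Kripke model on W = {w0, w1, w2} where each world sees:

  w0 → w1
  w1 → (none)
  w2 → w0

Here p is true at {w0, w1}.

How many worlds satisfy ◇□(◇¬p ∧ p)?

w0: successors {w1}; □(◇¬p ∧ p) there: w1:T. ✓
w1: no successors, so ◇□(◇¬p ∧ p) fails. ✗
w2: successors {w0}; □(◇¬p ∧ p) there: w0:F. ✗
Satisfying worlds: {w0}.

1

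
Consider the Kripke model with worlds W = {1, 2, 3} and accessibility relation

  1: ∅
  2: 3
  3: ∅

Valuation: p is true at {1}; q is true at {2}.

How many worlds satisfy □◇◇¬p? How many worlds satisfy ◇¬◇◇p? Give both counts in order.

For □◇◇¬p:
1: no successors, so □◇◇¬p holds vacuously. ✓
2: successors {3}; ◇◇¬p there: 3:F. ✗
3: no successors, so □◇◇¬p holds vacuously. ✓
— 2 worlds.
For ◇¬◇◇p:
1: no successors, so ◇¬◇◇p fails. ✗
2: successors {3}; ¬◇◇p there: 3:T. ✓
3: no successors, so ◇¬◇◇p fails. ✗
— 1 world.

2 and 1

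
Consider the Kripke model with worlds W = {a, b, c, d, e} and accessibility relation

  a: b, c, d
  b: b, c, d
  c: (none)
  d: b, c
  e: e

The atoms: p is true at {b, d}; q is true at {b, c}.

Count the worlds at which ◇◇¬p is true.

4

a: successors {b, c, d}; ◇¬p there: b:T, c:F, d:T. ✓
b: successors {b, c, d}; ◇¬p there: b:T, c:F, d:T. ✓
c: no successors, so ◇◇¬p fails. ✗
d: successors {b, c}; ◇¬p there: b:T, c:F. ✓
e: successors {e}; ◇¬p there: e:T. ✓
Satisfying worlds: {a, b, d, e}.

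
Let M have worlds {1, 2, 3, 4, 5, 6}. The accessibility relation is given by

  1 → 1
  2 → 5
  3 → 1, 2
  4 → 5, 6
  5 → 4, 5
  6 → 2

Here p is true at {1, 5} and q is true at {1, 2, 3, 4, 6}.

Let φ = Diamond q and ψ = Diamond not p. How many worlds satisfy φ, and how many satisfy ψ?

5 and 4

For Diamond q:
1: successors {1}; q there: 1:T. ✓
2: successors {5}; q there: 5:F. ✗
3: successors {1, 2}; q there: 1:T, 2:T. ✓
4: successors {5, 6}; q there: 5:F, 6:T. ✓
5: successors {4, 5}; q there: 4:T, 5:F. ✓
6: successors {2}; q there: 2:T. ✓
— 5 worlds.
For Diamond not p:
1: successors {1}; not p there: 1:F. ✗
2: successors {5}; not p there: 5:F. ✗
3: successors {1, 2}; not p there: 1:F, 2:T. ✓
4: successors {5, 6}; not p there: 5:F, 6:T. ✓
5: successors {4, 5}; not p there: 4:T, 5:F. ✓
6: successors {2}; not p there: 2:T. ✓
— 4 worlds.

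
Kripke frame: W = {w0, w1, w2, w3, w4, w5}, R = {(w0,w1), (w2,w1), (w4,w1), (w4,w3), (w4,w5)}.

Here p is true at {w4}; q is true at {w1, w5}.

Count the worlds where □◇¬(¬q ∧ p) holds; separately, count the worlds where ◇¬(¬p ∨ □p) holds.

For □◇¬(¬q ∧ p):
w0: successors {w1}; ◇¬(¬q ∧ p) there: w1:F. ✗
w1: no successors, so □◇¬(¬q ∧ p) holds vacuously. ✓
w2: successors {w1}; ◇¬(¬q ∧ p) there: w1:F. ✗
w3: no successors, so □◇¬(¬q ∧ p) holds vacuously. ✓
w4: successors {w1, w3, w5}; ◇¬(¬q ∧ p) there: w1:F, w3:F, w5:F. ✗
w5: no successors, so □◇¬(¬q ∧ p) holds vacuously. ✓
— 3 worlds.
For ◇¬(¬p ∨ □p):
w0: successors {w1}; ¬(¬p ∨ □p) there: w1:F. ✗
w1: no successors, so ◇¬(¬p ∨ □p) fails. ✗
w2: successors {w1}; ¬(¬p ∨ □p) there: w1:F. ✗
w3: no successors, so ◇¬(¬p ∨ □p) fails. ✗
w4: successors {w1, w3, w5}; ¬(¬p ∨ □p) there: w1:F, w3:F, w5:F. ✗
w5: no successors, so ◇¬(¬p ∨ □p) fails. ✗
— 0 worlds.

3 and 0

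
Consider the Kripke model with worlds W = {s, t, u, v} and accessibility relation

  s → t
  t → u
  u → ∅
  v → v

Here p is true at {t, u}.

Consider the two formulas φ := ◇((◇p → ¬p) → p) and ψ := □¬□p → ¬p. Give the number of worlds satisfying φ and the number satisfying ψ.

For ◇((◇p → ¬p) → p):
s: successors {t}; (◇p → ¬p) → p there: t:T. ✓
t: successors {u}; (◇p → ¬p) → p there: u:T. ✓
u: no successors, so ◇((◇p → ¬p) → p) fails. ✗
v: successors {v}; (◇p → ¬p) → p there: v:F. ✗
— 2 worlds.
For □¬□p → ¬p:
s: □¬□p is F, ¬p is T. ✓
t: □¬□p is F, ¬p is F. ✓
u: □¬□p is T, ¬p is F. ✗
v: □¬□p is T, ¬p is T. ✓
— 3 worlds.

2 and 3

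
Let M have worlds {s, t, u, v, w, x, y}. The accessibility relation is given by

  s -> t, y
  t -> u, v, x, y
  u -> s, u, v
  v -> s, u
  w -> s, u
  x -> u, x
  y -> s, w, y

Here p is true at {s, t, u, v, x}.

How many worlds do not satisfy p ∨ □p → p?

1

s: p ∨ □p is T, p is T. ✓
t: p ∨ □p is T, p is T. ✓
u: p ∨ □p is T, p is T. ✓
v: p ∨ □p is T, p is T. ✓
w: p ∨ □p is T, p is F. ✗
x: p ∨ □p is T, p is T. ✓
y: p ∨ □p is F, p is F. ✓
Satisfying worlds: {s, t, u, v, x, y}.
So p ∨ □p → p fails at the other 1 world.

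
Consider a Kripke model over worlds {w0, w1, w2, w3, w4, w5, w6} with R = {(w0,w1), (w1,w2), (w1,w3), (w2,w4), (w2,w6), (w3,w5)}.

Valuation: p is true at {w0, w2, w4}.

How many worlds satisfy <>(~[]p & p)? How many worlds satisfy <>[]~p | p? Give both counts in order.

For <>(~[]p & p):
w0: successors {w1}; ~[]p & p there: w1:F. ✗
w1: successors {w2, w3}; ~[]p & p there: w2:T, w3:F. ✓
w2: successors {w4, w6}; ~[]p & p there: w4:F, w6:F. ✗
w3: successors {w5}; ~[]p & p there: w5:F. ✗
w4: no successors, so <>(~[]p & p) fails. ✗
w5: no successors, so <>(~[]p & p) fails. ✗
w6: no successors, so <>(~[]p & p) fails. ✗
— 1 world.
For <>[]~p | p:
w0: <>[]~p is F, p is T. ✓
w1: <>[]~p is T, p is F. ✓
w2: <>[]~p is T, p is T. ✓
w3: <>[]~p is T, p is F. ✓
w4: <>[]~p is F, p is T. ✓
w5: <>[]~p is F, p is F. ✗
w6: <>[]~p is F, p is F. ✗
— 5 worlds.

1 and 5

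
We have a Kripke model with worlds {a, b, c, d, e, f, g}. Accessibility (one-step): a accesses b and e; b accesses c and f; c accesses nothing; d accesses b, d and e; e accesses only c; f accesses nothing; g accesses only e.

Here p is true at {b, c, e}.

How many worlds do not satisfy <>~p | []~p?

a: <>~p is F, []~p is F. ✗
b: <>~p is T, []~p is F. ✓
c: <>~p is F, []~p is T. ✓
d: <>~p is T, []~p is F. ✓
e: <>~p is F, []~p is F. ✗
f: <>~p is F, []~p is T. ✓
g: <>~p is F, []~p is F. ✗
Satisfying worlds: {b, c, d, f}.
So <>~p | []~p fails at the other 3 worlds.

3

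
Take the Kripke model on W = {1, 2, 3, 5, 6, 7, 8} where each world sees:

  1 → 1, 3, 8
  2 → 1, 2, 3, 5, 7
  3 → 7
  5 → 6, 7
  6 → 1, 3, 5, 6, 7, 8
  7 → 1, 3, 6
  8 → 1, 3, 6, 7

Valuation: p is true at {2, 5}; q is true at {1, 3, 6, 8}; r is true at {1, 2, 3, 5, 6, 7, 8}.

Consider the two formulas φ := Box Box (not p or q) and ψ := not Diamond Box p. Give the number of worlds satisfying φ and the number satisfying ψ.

For Box Box (not p or q):
1: successors {1, 3, 8}; Box (not p or q) there: 1:T, 3:T, 8:T. ✓
2: successors {1, 2, 3, 5, 7}; Box (not p or q) there: 1:T, 2:F, 3:T, 5:T, 7:T. ✗
3: successors {7}; Box (not p or q) there: 7:T. ✓
5: successors {6, 7}; Box (not p or q) there: 6:F, 7:T. ✗
6: successors {1, 3, 5, 6, 7, 8}; Box (not p or q) there: 1:T, 3:T, 5:T, 6:F, 7:T, 8:T. ✗
7: successors {1, 3, 6}; Box (not p or q) there: 1:T, 3:T, 6:F. ✗
8: successors {1, 3, 6, 7}; Box (not p or q) there: 1:T, 3:T, 6:F, 7:T. ✗
— 2 worlds.
For not Diamond Box p:
1: Diamond Box p is F. ✓
2: Diamond Box p is F. ✓
3: Diamond Box p is F. ✓
5: Diamond Box p is F. ✓
6: Diamond Box p is F. ✓
7: Diamond Box p is F. ✓
8: Diamond Box p is F. ✓
— 7 worlds.

2 and 7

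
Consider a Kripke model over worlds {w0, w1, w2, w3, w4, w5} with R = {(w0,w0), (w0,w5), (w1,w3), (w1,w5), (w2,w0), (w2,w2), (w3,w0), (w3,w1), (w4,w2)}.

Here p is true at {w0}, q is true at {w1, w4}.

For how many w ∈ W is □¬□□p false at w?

2

w0: successors {w0, w5}; ¬□□p there: w0:T, w5:F. ✗
w1: successors {w3, w5}; ¬□□p there: w3:T, w5:F. ✗
w2: successors {w0, w2}; ¬□□p there: w0:T, w2:T. ✓
w3: successors {w0, w1}; ¬□□p there: w0:T, w1:T. ✓
w4: successors {w2}; ¬□□p there: w2:T. ✓
w5: no successors, so □¬□□p holds vacuously. ✓
Satisfying worlds: {w2, w3, w4, w5}.
So □¬□□p fails at the other 2 worlds.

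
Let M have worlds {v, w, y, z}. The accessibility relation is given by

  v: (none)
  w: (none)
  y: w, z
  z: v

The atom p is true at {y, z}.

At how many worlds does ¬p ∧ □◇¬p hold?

v: ¬p is T, □◇¬p is T. ✓
w: ¬p is T, □◇¬p is T. ✓
y: ¬p is F, □◇¬p is F. ✗
z: ¬p is F, □◇¬p is F. ✗
Satisfying worlds: {v, w}.

2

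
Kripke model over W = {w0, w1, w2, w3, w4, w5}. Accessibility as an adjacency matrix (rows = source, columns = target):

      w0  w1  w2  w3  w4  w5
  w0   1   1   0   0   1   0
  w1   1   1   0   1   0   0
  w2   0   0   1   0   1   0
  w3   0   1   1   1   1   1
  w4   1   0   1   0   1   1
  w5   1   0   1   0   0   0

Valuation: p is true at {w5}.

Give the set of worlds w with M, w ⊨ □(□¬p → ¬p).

{w0, w1, w2, w5}

w0: successors {w0, w1, w4}; □¬p → ¬p there: w0:T, w1:T, w4:T. ✓
w1: successors {w0, w1, w3}; □¬p → ¬p there: w0:T, w1:T, w3:T. ✓
w2: successors {w2, w4}; □¬p → ¬p there: w2:T, w4:T. ✓
w3: successors {w1, w2, w3, w4, w5}; □¬p → ¬p there: w1:T, w2:T, w3:T, w4:T, w5:F. ✗
w4: successors {w0, w2, w4, w5}; □¬p → ¬p there: w0:T, w2:T, w4:T, w5:F. ✗
w5: successors {w0, w2}; □¬p → ¬p there: w0:T, w2:T. ✓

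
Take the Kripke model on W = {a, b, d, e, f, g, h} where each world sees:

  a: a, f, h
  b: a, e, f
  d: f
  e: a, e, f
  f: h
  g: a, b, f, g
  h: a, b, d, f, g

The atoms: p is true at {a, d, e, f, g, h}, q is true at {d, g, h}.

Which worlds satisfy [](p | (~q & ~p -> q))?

a: successors {a, f, h}; p | (~q & ~p -> q) there: a:T, f:T, h:T. ✓
b: successors {a, e, f}; p | (~q & ~p -> q) there: a:T, e:T, f:T. ✓
d: successors {f}; p | (~q & ~p -> q) there: f:T. ✓
e: successors {a, e, f}; p | (~q & ~p -> q) there: a:T, e:T, f:T. ✓
f: successors {h}; p | (~q & ~p -> q) there: h:T. ✓
g: successors {a, b, f, g}; p | (~q & ~p -> q) there: a:T, b:F, f:T, g:T. ✗
h: successors {a, b, d, f, g}; p | (~q & ~p -> q) there: a:T, b:F, d:T, f:T, g:T. ✗

{a, b, d, e, f}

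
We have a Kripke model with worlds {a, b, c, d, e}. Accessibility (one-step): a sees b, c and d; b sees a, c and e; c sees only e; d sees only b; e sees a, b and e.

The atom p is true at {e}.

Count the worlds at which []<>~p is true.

a: successors {b, c, d}; <>~p there: b:T, c:F, d:T. ✗
b: successors {a, c, e}; <>~p there: a:T, c:F, e:T. ✗
c: successors {e}; <>~p there: e:T. ✓
d: successors {b}; <>~p there: b:T. ✓
e: successors {a, b, e}; <>~p there: a:T, b:T, e:T. ✓
Satisfying worlds: {c, d, e}.

3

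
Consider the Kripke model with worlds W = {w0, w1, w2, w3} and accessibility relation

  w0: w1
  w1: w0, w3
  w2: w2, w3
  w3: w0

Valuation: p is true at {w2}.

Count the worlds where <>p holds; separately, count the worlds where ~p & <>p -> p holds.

For <>p:
w0: successors {w1}; p there: w1:F. ✗
w1: successors {w0, w3}; p there: w0:F, w3:F. ✗
w2: successors {w2, w3}; p there: w2:T, w3:F. ✓
w3: successors {w0}; p there: w0:F. ✗
— 1 world.
For ~p & <>p -> p:
w0: ~p & <>p is F, p is F. ✓
w1: ~p & <>p is F, p is F. ✓
w2: ~p & <>p is F, p is T. ✓
w3: ~p & <>p is F, p is F. ✓
— 4 worlds.

1 and 4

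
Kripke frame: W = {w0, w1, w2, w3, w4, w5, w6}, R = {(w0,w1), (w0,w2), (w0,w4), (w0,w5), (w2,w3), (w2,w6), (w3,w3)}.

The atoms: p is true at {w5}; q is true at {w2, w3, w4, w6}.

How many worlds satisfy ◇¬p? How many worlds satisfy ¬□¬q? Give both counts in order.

3 and 3

For ◇¬p:
w0: successors {w1, w2, w4, w5}; ¬p there: w1:T, w2:T, w4:T, w5:F. ✓
w1: no successors, so ◇¬p fails. ✗
w2: successors {w3, w6}; ¬p there: w3:T, w6:T. ✓
w3: successors {w3}; ¬p there: w3:T. ✓
w4: no successors, so ◇¬p fails. ✗
w5: no successors, so ◇¬p fails. ✗
w6: no successors, so ◇¬p fails. ✗
— 3 worlds.
For ¬□¬q:
w0: □¬q is F. ✓
w1: □¬q is T. ✗
w2: □¬q is F. ✓
w3: □¬q is F. ✓
w4: □¬q is T. ✗
w5: □¬q is T. ✗
w6: □¬q is T. ✗
— 3 worlds.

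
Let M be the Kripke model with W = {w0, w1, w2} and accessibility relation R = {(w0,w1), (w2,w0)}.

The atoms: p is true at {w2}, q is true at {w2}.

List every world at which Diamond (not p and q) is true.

w0: successors {w1}; not p and q there: w1:F. ✗
w1: no successors, so Diamond (not p and q) fails. ✗
w2: successors {w0}; not p and q there: w0:F. ✗

∅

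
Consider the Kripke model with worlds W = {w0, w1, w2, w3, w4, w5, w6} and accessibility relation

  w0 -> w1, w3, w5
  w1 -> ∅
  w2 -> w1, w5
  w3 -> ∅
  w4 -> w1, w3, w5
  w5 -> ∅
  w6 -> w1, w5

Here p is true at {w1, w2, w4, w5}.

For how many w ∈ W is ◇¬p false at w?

w0: successors {w1, w3, w5}; ¬p there: w1:F, w3:T, w5:F. ✓
w1: no successors, so ◇¬p fails. ✗
w2: successors {w1, w5}; ¬p there: w1:F, w5:F. ✗
w3: no successors, so ◇¬p fails. ✗
w4: successors {w1, w3, w5}; ¬p there: w1:F, w3:T, w5:F. ✓
w5: no successors, so ◇¬p fails. ✗
w6: successors {w1, w5}; ¬p there: w1:F, w5:F. ✗
Satisfying worlds: {w0, w4}.
So ◇¬p fails at the other 5 worlds.

5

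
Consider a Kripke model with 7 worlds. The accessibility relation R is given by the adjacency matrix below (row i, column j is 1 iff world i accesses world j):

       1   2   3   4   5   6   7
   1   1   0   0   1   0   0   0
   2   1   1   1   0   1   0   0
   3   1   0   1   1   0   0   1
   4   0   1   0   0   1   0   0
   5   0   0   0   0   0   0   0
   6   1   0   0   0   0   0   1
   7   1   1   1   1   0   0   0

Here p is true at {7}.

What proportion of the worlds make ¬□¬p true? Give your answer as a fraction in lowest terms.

2/7

1: □¬p is T. ✗
2: □¬p is T. ✗
3: □¬p is F. ✓
4: □¬p is T. ✗
5: □¬p is T. ✗
6: □¬p is F. ✓
7: □¬p is T. ✗
That's 2 of 7 worlds, so 2/7.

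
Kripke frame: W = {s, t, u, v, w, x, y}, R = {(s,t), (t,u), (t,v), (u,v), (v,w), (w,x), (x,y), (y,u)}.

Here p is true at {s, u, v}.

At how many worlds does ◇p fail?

4

s: successors {t}; p there: t:F. ✗
t: successors {u, v}; p there: u:T, v:T. ✓
u: successors {v}; p there: v:T. ✓
v: successors {w}; p there: w:F. ✗
w: successors {x}; p there: x:F. ✗
x: successors {y}; p there: y:F. ✗
y: successors {u}; p there: u:T. ✓
Satisfying worlds: {t, u, y}.
So ◇p fails at the other 4 worlds.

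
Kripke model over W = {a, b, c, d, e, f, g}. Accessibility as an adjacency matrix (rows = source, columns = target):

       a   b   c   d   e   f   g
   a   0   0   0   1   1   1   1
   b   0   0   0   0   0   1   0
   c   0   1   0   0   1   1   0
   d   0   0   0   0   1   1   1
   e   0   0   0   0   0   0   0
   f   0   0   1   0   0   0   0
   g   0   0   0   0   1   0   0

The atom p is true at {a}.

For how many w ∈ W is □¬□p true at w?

a: successors {d, e, f, g}; ¬□p there: d:T, e:F, f:T, g:T. ✗
b: successors {f}; ¬□p there: f:T. ✓
c: successors {b, e, f}; ¬□p there: b:T, e:F, f:T. ✗
d: successors {e, f, g}; ¬□p there: e:F, f:T, g:T. ✗
e: no successors, so □¬□p holds vacuously. ✓
f: successors {c}; ¬□p there: c:T. ✓
g: successors {e}; ¬□p there: e:F. ✗
Satisfying worlds: {b, e, f}.

3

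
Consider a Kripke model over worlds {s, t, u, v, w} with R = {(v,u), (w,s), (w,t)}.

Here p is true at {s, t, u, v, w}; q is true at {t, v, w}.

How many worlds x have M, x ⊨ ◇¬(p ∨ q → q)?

s: no successors, so ◇¬(p ∨ q → q) fails. ✗
t: no successors, so ◇¬(p ∨ q → q) fails. ✗
u: no successors, so ◇¬(p ∨ q → q) fails. ✗
v: successors {u}; ¬(p ∨ q → q) there: u:T. ✓
w: successors {s, t}; ¬(p ∨ q → q) there: s:T, t:F. ✓
Satisfying worlds: {v, w}.

2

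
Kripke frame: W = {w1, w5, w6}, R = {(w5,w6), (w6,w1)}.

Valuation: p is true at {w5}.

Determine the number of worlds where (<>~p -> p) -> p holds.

w1: <>~p -> p is T, p is F. ✗
w5: <>~p -> p is T, p is T. ✓
w6: <>~p -> p is F, p is F. ✓
Satisfying worlds: {w5, w6}.

2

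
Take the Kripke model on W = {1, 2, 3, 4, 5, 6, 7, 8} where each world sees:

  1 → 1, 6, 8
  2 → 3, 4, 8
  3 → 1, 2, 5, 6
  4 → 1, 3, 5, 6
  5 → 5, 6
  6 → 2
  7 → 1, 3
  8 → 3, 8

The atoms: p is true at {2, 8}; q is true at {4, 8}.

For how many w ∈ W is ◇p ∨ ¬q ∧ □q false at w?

1: ◇p is T, ¬q ∧ □q is F. ✓
2: ◇p is T, ¬q ∧ □q is F. ✓
3: ◇p is T, ¬q ∧ □q is F. ✓
4: ◇p is F, ¬q ∧ □q is F. ✗
5: ◇p is F, ¬q ∧ □q is F. ✗
6: ◇p is T, ¬q ∧ □q is F. ✓
7: ◇p is F, ¬q ∧ □q is F. ✗
8: ◇p is T, ¬q ∧ □q is F. ✓
Satisfying worlds: {1, 2, 3, 6, 8}.
So ◇p ∨ ¬q ∧ □q fails at the other 3 worlds.

3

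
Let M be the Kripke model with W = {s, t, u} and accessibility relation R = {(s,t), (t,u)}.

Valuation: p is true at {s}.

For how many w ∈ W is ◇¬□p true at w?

s: successors {t}; ¬□p there: t:T. ✓
t: successors {u}; ¬□p there: u:F. ✗
u: no successors, so ◇¬□p fails. ✗
Satisfying worlds: {s}.

1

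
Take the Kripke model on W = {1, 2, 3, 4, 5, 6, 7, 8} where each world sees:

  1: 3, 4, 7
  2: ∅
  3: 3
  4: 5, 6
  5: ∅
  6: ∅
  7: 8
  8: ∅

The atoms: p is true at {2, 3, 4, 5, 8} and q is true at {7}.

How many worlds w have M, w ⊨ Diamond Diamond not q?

2

1: successors {3, 4, 7}; Diamond not q there: 3:T, 4:T, 7:T. ✓
2: no successors, so Diamond Diamond not q fails. ✗
3: successors {3}; Diamond not q there: 3:T. ✓
4: successors {5, 6}; Diamond not q there: 5:F, 6:F. ✗
5: no successors, so Diamond Diamond not q fails. ✗
6: no successors, so Diamond Diamond not q fails. ✗
7: successors {8}; Diamond not q there: 8:F. ✗
8: no successors, so Diamond Diamond not q fails. ✗
Satisfying worlds: {1, 3}.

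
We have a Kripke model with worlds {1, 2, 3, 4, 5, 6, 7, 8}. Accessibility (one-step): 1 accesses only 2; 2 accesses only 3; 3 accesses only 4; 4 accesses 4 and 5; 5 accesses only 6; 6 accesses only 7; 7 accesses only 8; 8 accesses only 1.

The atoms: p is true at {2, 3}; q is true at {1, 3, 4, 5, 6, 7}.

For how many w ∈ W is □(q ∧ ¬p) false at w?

3

1: successors {2}; q ∧ ¬p there: 2:F. ✗
2: successors {3}; q ∧ ¬p there: 3:F. ✗
3: successors {4}; q ∧ ¬p there: 4:T. ✓
4: successors {4, 5}; q ∧ ¬p there: 4:T, 5:T. ✓
5: successors {6}; q ∧ ¬p there: 6:T. ✓
6: successors {7}; q ∧ ¬p there: 7:T. ✓
7: successors {8}; q ∧ ¬p there: 8:F. ✗
8: successors {1}; q ∧ ¬p there: 1:T. ✓
Satisfying worlds: {3, 4, 5, 6, 8}.
So □(q ∧ ¬p) fails at the other 3 worlds.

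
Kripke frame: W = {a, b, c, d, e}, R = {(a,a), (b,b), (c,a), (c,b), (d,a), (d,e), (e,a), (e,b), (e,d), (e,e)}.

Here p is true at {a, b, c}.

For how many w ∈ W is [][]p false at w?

2

a: successors {a}; []p there: a:T. ✓
b: successors {b}; []p there: b:T. ✓
c: successors {a, b}; []p there: a:T, b:T. ✓
d: successors {a, e}; []p there: a:T, e:F. ✗
e: successors {a, b, d, e}; []p there: a:T, b:T, d:F, e:F. ✗
Satisfying worlds: {a, b, c}.
So [][]p fails at the other 2 worlds.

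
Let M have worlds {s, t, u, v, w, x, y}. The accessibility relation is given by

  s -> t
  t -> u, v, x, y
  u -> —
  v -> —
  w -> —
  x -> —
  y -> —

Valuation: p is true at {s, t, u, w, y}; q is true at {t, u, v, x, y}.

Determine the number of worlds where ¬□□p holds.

s: □□p is F. ✓
t: □□p is T. ✗
u: □□p is T. ✗
v: □□p is T. ✗
w: □□p is T. ✗
x: □□p is T. ✗
y: □□p is T. ✗
Satisfying worlds: {s}.

1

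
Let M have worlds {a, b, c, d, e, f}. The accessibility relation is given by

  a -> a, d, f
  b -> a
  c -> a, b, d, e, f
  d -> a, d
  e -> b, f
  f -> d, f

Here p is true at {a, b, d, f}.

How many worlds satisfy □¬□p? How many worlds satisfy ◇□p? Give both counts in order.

For □¬□p:
a: successors {a, d, f}; ¬□p there: a:F, d:F, f:F. ✗
b: successors {a}; ¬□p there: a:F. ✗
c: successors {a, b, d, e, f}; ¬□p there: a:F, b:F, d:F, e:F, f:F. ✗
d: successors {a, d}; ¬□p there: a:F, d:F. ✗
e: successors {b, f}; ¬□p there: b:F, f:F. ✗
f: successors {d, f}; ¬□p there: d:F, f:F. ✗
— 0 worlds.
For ◇□p:
a: successors {a, d, f}; □p there: a:T, d:T, f:T. ✓
b: successors {a}; □p there: a:T. ✓
c: successors {a, b, d, e, f}; □p there: a:T, b:T, d:T, e:T, f:T. ✓
d: successors {a, d}; □p there: a:T, d:T. ✓
e: successors {b, f}; □p there: b:T, f:T. ✓
f: successors {d, f}; □p there: d:T, f:T. ✓
— 6 worlds.

0 and 6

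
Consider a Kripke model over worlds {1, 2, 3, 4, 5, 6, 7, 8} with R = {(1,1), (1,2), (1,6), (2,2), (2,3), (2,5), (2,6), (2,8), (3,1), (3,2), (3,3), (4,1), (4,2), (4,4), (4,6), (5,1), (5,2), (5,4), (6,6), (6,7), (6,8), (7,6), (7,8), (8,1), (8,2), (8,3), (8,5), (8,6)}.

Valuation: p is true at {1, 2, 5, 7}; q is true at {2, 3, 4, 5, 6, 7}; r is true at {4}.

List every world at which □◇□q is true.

1: successors {1, 2, 6}; ◇□q there: 1:F, 2:F, 6:F. ✗
2: successors {2, 3, 5, 6, 8}; ◇□q there: 2:F, 3:F, 5:F, 6:F, 8:F. ✗
3: successors {1, 2, 3}; ◇□q there: 1:F, 2:F, 3:F. ✗
4: successors {1, 2, 4, 6}; ◇□q there: 1:F, 2:F, 4:F, 6:F. ✗
5: successors {1, 2, 4}; ◇□q there: 1:F, 2:F, 4:F. ✗
6: successors {6, 7, 8}; ◇□q there: 6:F, 7:F, 8:F. ✗
7: successors {6, 8}; ◇□q there: 6:F, 8:F. ✗
8: successors {1, 2, 3, 5, 6}; ◇□q there: 1:F, 2:F, 3:F, 5:F, 6:F. ✗

∅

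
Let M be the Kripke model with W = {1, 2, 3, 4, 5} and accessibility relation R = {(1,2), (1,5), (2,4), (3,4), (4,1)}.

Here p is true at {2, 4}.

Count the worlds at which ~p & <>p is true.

2

1: ~p is T, <>p is T. ✓
2: ~p is F, <>p is T. ✗
3: ~p is T, <>p is T. ✓
4: ~p is F, <>p is F. ✗
5: ~p is T, <>p is F. ✗
Satisfying worlds: {1, 3}.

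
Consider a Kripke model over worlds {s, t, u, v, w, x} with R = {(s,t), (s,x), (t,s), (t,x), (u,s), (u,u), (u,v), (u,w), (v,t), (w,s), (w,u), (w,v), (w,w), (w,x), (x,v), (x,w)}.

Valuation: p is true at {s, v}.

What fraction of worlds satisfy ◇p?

2/3

s: successors {t, x}; p there: t:F, x:F. ✗
t: successors {s, x}; p there: s:T, x:F. ✓
u: successors {s, u, v, w}; p there: s:T, u:F, v:T, w:F. ✓
v: successors {t}; p there: t:F. ✗
w: successors {s, u, v, w, x}; p there: s:T, u:F, v:T, w:F, x:F. ✓
x: successors {v, w}; p there: v:T, w:F. ✓
That's 4 of 6 worlds, so 4/6 = 2/3.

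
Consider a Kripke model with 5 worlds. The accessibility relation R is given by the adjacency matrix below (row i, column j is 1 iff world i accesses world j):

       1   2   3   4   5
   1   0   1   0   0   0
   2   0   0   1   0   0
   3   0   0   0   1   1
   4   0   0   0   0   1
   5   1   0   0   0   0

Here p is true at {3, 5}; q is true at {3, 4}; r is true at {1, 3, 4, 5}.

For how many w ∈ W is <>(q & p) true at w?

1: successors {2}; q & p there: 2:F. ✗
2: successors {3}; q & p there: 3:T. ✓
3: successors {4, 5}; q & p there: 4:F, 5:F. ✗
4: successors {5}; q & p there: 5:F. ✗
5: successors {1}; q & p there: 1:F. ✗
Satisfying worlds: {2}.

1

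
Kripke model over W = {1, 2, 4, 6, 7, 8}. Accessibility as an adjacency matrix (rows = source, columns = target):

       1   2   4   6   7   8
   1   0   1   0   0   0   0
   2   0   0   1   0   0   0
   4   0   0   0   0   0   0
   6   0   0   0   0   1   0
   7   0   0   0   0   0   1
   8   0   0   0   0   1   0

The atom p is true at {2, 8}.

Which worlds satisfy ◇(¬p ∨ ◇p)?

1: successors {2}; ¬p ∨ ◇p there: 2:F. ✗
2: successors {4}; ¬p ∨ ◇p there: 4:T. ✓
4: no successors, so ◇(¬p ∨ ◇p) fails. ✗
6: successors {7}; ¬p ∨ ◇p there: 7:T. ✓
7: successors {8}; ¬p ∨ ◇p there: 8:F. ✗
8: successors {7}; ¬p ∨ ◇p there: 7:T. ✓

{2, 6, 8}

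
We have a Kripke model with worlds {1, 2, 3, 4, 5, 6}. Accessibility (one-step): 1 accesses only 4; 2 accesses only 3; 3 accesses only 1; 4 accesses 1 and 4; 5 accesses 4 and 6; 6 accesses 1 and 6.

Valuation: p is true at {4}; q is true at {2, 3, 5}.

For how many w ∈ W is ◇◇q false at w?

1: successors {4}; ◇q there: 4:F. ✗
2: successors {3}; ◇q there: 3:F. ✗
3: successors {1}; ◇q there: 1:F. ✗
4: successors {1, 4}; ◇q there: 1:F, 4:F. ✗
5: successors {4, 6}; ◇q there: 4:F, 6:F. ✗
6: successors {1, 6}; ◇q there: 1:F, 6:F. ✗
Satisfying worlds: ∅.
So ◇◇q fails at the other 6 worlds.

6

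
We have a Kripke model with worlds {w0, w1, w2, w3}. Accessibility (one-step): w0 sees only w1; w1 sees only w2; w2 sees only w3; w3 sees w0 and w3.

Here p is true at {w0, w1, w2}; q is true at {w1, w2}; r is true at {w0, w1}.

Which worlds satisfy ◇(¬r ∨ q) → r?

{w0, w1}

w0: ◇(¬r ∨ q) is T, r is T. ✓
w1: ◇(¬r ∨ q) is T, r is T. ✓
w2: ◇(¬r ∨ q) is T, r is F. ✗
w3: ◇(¬r ∨ q) is T, r is F. ✗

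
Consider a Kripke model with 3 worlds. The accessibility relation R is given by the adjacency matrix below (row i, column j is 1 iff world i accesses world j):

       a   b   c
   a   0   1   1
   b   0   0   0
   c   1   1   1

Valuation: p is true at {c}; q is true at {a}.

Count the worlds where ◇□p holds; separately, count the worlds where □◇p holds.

For ◇□p:
a: successors {b, c}; □p there: b:T, c:F. ✓
b: no successors, so ◇□p fails. ✗
c: successors {a, b, c}; □p there: a:F, b:T, c:F. ✓
— 2 worlds.
For □◇p:
a: successors {b, c}; ◇p there: b:F, c:T. ✗
b: no successors, so □◇p holds vacuously. ✓
c: successors {a, b, c}; ◇p there: a:T, b:F, c:T. ✗
— 1 world.

2 and 1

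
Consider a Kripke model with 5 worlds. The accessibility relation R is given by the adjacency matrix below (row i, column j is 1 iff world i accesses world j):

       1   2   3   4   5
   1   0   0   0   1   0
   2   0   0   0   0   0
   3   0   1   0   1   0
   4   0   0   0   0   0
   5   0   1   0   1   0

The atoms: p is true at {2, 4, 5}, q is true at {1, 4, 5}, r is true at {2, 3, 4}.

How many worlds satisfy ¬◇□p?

1: ◇□p is T. ✗
2: ◇□p is F. ✓
3: ◇□p is T. ✗
4: ◇□p is F. ✓
5: ◇□p is T. ✗
Satisfying worlds: {2, 4}.

2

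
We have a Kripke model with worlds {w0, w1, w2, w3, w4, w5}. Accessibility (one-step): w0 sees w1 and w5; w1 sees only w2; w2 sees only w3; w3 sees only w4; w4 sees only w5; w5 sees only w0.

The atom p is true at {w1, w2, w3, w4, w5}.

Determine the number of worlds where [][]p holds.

4

w0: successors {w1, w5}; []p there: w1:T, w5:F. ✗
w1: successors {w2}; []p there: w2:T. ✓
w2: successors {w3}; []p there: w3:T. ✓
w3: successors {w4}; []p there: w4:T. ✓
w4: successors {w5}; []p there: w5:F. ✗
w5: successors {w0}; []p there: w0:T. ✓
Satisfying worlds: {w1, w2, w3, w5}.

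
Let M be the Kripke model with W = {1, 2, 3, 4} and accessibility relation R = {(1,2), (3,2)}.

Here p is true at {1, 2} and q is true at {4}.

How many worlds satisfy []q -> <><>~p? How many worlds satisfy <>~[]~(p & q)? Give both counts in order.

For []q -> <><>~p:
1: []q is F, <><>~p is F. ✓
2: []q is T, <><>~p is F. ✗
3: []q is F, <><>~p is F. ✓
4: []q is T, <><>~p is F. ✗
— 2 worlds.
For <>~[]~(p & q):
1: successors {2}; ~[]~(p & q) there: 2:F. ✗
2: no successors, so <>~[]~(p & q) fails. ✗
3: successors {2}; ~[]~(p & q) there: 2:F. ✗
4: no successors, so <>~[]~(p & q) fails. ✗
— 0 worlds.

2 and 0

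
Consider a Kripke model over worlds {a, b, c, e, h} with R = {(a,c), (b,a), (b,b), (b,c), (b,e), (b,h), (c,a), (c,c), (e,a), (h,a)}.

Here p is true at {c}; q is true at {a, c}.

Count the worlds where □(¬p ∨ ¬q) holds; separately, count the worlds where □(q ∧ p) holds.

For □(¬p ∨ ¬q):
a: successors {c}; ¬p ∨ ¬q there: c:F. ✗
b: successors {a, b, c, e, h}; ¬p ∨ ¬q there: a:T, b:T, c:F, e:T, h:T. ✗
c: successors {a, c}; ¬p ∨ ¬q there: a:T, c:F. ✗
e: successors {a}; ¬p ∨ ¬q there: a:T. ✓
h: successors {a}; ¬p ∨ ¬q there: a:T. ✓
— 2 worlds.
For □(q ∧ p):
a: successors {c}; q ∧ p there: c:T. ✓
b: successors {a, b, c, e, h}; q ∧ p there: a:F, b:F, c:T, e:F, h:F. ✗
c: successors {a, c}; q ∧ p there: a:F, c:T. ✗
e: successors {a}; q ∧ p there: a:F. ✗
h: successors {a}; q ∧ p there: a:F. ✗
— 1 world.

2 and 1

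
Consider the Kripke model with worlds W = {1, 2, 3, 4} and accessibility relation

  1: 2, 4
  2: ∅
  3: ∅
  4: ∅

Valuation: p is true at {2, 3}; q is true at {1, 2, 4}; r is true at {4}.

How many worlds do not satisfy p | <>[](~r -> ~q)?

1: p is F, <>[](~r -> ~q) is T. ✓
2: p is T, <>[](~r -> ~q) is F. ✓
3: p is T, <>[](~r -> ~q) is F. ✓
4: p is F, <>[](~r -> ~q) is F. ✗
Satisfying worlds: {1, 2, 3}.
So p | <>[](~r -> ~q) fails at the other 1 world.

1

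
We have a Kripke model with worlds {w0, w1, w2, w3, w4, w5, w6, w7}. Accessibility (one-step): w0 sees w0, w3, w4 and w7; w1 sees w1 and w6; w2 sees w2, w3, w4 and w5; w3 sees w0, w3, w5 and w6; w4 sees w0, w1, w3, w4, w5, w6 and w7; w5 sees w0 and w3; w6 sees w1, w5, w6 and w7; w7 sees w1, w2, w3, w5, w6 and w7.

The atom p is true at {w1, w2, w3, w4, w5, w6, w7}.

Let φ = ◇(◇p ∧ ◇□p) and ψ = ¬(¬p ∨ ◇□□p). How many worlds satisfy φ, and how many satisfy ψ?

8 and 3

For ◇(◇p ∧ ◇□p):
w0: successors {w0, w3, w4, w7}; ◇p ∧ ◇□p there: w0:T, w3:T, w4:T, w7:T. ✓
w1: successors {w1, w6}; ◇p ∧ ◇□p there: w1:T, w6:T. ✓
w2: successors {w2, w3, w4, w5}; ◇p ∧ ◇□p there: w2:T, w3:T, w4:T, w5:F. ✓
w3: successors {w0, w3, w5, w6}; ◇p ∧ ◇□p there: w0:T, w3:T, w5:F, w6:T. ✓
w4: successors {w0, w1, w3, w4, w5, w6, w7}; ◇p ∧ ◇□p there: w0:T, w1:T, w3:T, w4:T, w5:F, w6:T, w7:T. ✓
w5: successors {w0, w3}; ◇p ∧ ◇□p there: w0:T, w3:T. ✓
w6: successors {w1, w5, w6, w7}; ◇p ∧ ◇□p there: w1:T, w5:F, w6:T, w7:T. ✓
w7: successors {w1, w2, w3, w5, w6, w7}; ◇p ∧ ◇□p there: w1:T, w2:T, w3:T, w5:F, w6:T, w7:T. ✓
— 8 worlds.
For ¬(¬p ∨ ◇□□p):
w0: ¬p ∨ ◇□□p is T. ✗
w1: ¬p ∨ ◇□□p is T. ✗
w2: ¬p ∨ ◇□□p is F. ✓
w3: ¬p ∨ ◇□□p is F. ✓
w4: ¬p ∨ ◇□□p is T. ✗
w5: ¬p ∨ ◇□□p is F. ✓
w6: ¬p ∨ ◇□□p is T. ✗
w7: ¬p ∨ ◇□□p is T. ✗
— 3 worlds.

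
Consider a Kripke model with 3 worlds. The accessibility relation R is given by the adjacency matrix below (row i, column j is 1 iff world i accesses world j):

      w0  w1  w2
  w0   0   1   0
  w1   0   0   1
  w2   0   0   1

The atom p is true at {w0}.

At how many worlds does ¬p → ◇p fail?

w0: ¬p is F, ◇p is F. ✓
w1: ¬p is T, ◇p is F. ✗
w2: ¬p is T, ◇p is F. ✗
Satisfying worlds: {w0}.
So ¬p → ◇p fails at the other 2 worlds.

2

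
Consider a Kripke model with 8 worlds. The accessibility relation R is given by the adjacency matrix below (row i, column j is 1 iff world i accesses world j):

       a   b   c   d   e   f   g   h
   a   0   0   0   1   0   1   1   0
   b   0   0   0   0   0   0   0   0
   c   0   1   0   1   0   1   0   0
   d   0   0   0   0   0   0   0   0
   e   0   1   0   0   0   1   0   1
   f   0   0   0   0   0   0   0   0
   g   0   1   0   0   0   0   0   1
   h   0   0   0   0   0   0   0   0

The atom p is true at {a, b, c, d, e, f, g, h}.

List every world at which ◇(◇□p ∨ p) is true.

{a, c, e, g}

a: successors {d, f, g}; ◇□p ∨ p there: d:T, f:T, g:T. ✓
b: no successors, so ◇(◇□p ∨ p) fails. ✗
c: successors {b, d, f}; ◇□p ∨ p there: b:T, d:T, f:T. ✓
d: no successors, so ◇(◇□p ∨ p) fails. ✗
e: successors {b, f, h}; ◇□p ∨ p there: b:T, f:T, h:T. ✓
f: no successors, so ◇(◇□p ∨ p) fails. ✗
g: successors {b, h}; ◇□p ∨ p there: b:T, h:T. ✓
h: no successors, so ◇(◇□p ∨ p) fails. ✗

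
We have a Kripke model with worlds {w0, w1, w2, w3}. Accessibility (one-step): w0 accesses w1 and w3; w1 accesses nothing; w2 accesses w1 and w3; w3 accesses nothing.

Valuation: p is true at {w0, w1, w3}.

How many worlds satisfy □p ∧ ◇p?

w0: □p is T, ◇p is T. ✓
w1: □p is T, ◇p is F. ✗
w2: □p is T, ◇p is T. ✓
w3: □p is T, ◇p is F. ✗
Satisfying worlds: {w0, w2}.

2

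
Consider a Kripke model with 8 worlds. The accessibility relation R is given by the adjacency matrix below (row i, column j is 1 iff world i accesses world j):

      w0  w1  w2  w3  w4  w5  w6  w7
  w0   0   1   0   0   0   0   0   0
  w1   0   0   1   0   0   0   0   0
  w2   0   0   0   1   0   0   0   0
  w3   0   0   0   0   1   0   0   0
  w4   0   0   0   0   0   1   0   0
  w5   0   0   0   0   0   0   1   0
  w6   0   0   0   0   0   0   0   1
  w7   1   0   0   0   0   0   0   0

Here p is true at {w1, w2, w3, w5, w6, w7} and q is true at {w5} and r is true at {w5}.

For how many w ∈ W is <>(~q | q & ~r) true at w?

7

w0: successors {w1}; ~q | q & ~r there: w1:T. ✓
w1: successors {w2}; ~q | q & ~r there: w2:T. ✓
w2: successors {w3}; ~q | q & ~r there: w3:T. ✓
w3: successors {w4}; ~q | q & ~r there: w4:T. ✓
w4: successors {w5}; ~q | q & ~r there: w5:F. ✗
w5: successors {w6}; ~q | q & ~r there: w6:T. ✓
w6: successors {w7}; ~q | q & ~r there: w7:T. ✓
w7: successors {w0}; ~q | q & ~r there: w0:T. ✓
Satisfying worlds: {w0, w1, w2, w3, w5, w6, w7}.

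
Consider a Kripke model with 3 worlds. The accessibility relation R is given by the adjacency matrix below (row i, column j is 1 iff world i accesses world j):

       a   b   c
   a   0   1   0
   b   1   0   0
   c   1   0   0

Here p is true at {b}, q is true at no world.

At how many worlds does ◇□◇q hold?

0

a: successors {b}; □◇q there: b:F. ✗
b: successors {a}; □◇q there: a:F. ✗
c: successors {a}; □◇q there: a:F. ✗
Satisfying worlds: ∅.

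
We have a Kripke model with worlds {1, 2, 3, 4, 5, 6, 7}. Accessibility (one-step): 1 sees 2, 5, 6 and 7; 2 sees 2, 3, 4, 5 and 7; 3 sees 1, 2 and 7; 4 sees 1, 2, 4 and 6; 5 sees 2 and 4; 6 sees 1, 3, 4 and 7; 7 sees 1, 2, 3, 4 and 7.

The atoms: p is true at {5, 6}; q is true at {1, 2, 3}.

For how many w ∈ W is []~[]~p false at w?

1: successors {2, 5, 6, 7}; ~[]~p there: 2:T, 5:F, 6:F, 7:F. ✗
2: successors {2, 3, 4, 5, 7}; ~[]~p there: 2:T, 3:F, 4:T, 5:F, 7:F. ✗
3: successors {1, 2, 7}; ~[]~p there: 1:T, 2:T, 7:F. ✗
4: successors {1, 2, 4, 6}; ~[]~p there: 1:T, 2:T, 4:T, 6:F. ✗
5: successors {2, 4}; ~[]~p there: 2:T, 4:T. ✓
6: successors {1, 3, 4, 7}; ~[]~p there: 1:T, 3:F, 4:T, 7:F. ✗
7: successors {1, 2, 3, 4, 7}; ~[]~p there: 1:T, 2:T, 3:F, 4:T, 7:F. ✗
Satisfying worlds: {5}.
So []~[]~p fails at the other 6 worlds.

6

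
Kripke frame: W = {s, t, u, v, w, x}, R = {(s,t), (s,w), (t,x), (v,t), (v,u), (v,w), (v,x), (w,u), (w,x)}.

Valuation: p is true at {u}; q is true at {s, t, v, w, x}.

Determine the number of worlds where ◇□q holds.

4

s: successors {t, w}; □q there: t:T, w:F. ✓
t: successors {x}; □q there: x:T. ✓
u: no successors, so ◇□q fails. ✗
v: successors {t, u, w, x}; □q there: t:T, u:T, w:F, x:T. ✓
w: successors {u, x}; □q there: u:T, x:T. ✓
x: no successors, so ◇□q fails. ✗
Satisfying worlds: {s, t, v, w}.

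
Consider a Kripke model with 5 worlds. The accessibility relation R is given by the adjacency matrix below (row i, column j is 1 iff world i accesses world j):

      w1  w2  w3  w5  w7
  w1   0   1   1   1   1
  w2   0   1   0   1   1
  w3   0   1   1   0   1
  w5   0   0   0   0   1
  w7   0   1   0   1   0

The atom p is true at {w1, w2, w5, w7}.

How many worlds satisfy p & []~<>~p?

w1: p is T, []~<>~p is F. ✗
w2: p is T, []~<>~p is T. ✓
w3: p is F, []~<>~p is F. ✗
w5: p is T, []~<>~p is T. ✓
w7: p is T, []~<>~p is T. ✓
Satisfying worlds: {w2, w5, w7}.

3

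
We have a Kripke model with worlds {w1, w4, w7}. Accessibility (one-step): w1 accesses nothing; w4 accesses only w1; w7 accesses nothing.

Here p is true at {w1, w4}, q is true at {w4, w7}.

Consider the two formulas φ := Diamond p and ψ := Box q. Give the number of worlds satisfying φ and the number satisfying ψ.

For Diamond p:
w1: no successors, so Diamond p fails. ✗
w4: successors {w1}; p there: w1:T. ✓
w7: no successors, so Diamond p fails. ✗
— 1 world.
For Box q:
w1: no successors, so Box q holds vacuously. ✓
w4: successors {w1}; q there: w1:F. ✗
w7: no successors, so Box q holds vacuously. ✓
— 2 worlds.

1 and 2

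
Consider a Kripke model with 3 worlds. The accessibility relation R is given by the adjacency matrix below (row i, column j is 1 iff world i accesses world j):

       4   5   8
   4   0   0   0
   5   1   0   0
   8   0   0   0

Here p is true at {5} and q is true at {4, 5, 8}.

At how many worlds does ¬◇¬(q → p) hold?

2

4: ◇¬(q → p) is F. ✓
5: ◇¬(q → p) is T. ✗
8: ◇¬(q → p) is F. ✓
Satisfying worlds: {4, 8}.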